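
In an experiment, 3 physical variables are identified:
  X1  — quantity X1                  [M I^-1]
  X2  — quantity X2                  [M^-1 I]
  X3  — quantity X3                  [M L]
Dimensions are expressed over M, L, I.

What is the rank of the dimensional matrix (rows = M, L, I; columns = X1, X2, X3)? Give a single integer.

Exponent matrix [M,L,I] × [X1,X2,X3]:
  M: [ 1 -1  1]
  L: [ 0  0  1]
  I: [-1  1  0]
Row reduction gives pivot columns X1,X3; rank = 2

2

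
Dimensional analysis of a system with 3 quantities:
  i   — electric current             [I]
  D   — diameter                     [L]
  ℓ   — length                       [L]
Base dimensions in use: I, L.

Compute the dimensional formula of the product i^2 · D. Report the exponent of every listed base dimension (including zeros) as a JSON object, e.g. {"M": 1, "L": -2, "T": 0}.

Dimensional matrix (I×L by i×D×ℓ):
  I: [ 1  0  0]
  L: [ 0  1  1]
  [I]: (2)·1+(1)·0 = 2
  [L]: (2)·0+(1)·1 = 1
⇒ I^2 L

{"I": 2, "L": 1}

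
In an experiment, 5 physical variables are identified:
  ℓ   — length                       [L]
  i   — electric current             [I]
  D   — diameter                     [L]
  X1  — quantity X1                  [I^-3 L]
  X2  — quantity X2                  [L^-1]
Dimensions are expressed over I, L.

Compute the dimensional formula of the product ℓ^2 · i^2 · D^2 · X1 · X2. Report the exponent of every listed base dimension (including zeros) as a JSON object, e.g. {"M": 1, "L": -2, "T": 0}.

Dimensional matrix (I×L by ℓ×i×D×X1×X2):
  I: [ 0  1  0 -3  0]
  L: [ 1  0  1  1 -1]
  [I]: (2)·0+(2)·1+(2)·0+(1)·-3+(1)·0 = -1
  [L]: (2)·1+(2)·0+(2)·1+(1)·1+(1)·-1 = 4
⇒ I^-1 L^4

{"I": -1, "L": 4}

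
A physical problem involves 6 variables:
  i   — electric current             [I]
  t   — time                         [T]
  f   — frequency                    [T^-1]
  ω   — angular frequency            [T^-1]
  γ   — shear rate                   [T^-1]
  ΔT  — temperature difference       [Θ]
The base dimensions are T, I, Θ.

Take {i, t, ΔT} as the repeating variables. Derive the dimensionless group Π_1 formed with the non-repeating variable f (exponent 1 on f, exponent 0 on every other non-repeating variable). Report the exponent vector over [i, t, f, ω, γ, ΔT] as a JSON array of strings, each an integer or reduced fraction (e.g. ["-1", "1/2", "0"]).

Write exponents as rows T,I,Θ / cols i,t,f,ω,γ,ΔT:
  T: [ 0  1 -1 -1 -1  0]
  I: [ 1  0  0  0  0  0]
  Θ: [ 0  0  0  0  0  1]
Row reduction gives pivot columns i,t,ΔT; rank = 3
Repeat: i,t,ΔT; free: f,ω,γ
RREF:
  r0: [   1    0    0    0    0    0]
  r1: [   0    1   -1   -1   -1    0]
  r2: [   0    0    0    0    0    1]
Fix exponent of f at 1, ω at 0, γ at 0; solve each RREF row for its pivot's exponent:
  r0: exp(i) + (0)·1 = 0 ⇒ exp(i) = 0
  r1: exp(t) + (-1)·1 = 0 ⇒ exp(t) = 1
  r2: exp(ΔT) + (0)·1 = 0 ⇒ exp(ΔT) = 0
Π_1 = t · f

["0", "1", "1", "0", "0", "0"]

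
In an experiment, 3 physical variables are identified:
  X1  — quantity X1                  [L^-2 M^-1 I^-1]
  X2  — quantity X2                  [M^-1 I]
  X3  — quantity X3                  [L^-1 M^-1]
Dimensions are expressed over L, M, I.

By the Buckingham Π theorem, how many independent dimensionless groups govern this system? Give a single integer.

1

Dimensional matrix (L×M×I by X1×X2×X3):
  L: [-2  0 -1]
  M: [-1 -1 -1]
  I: [-1  1  0]
RREF → pivots at {X1,X2} ⇒ r = 2
Π count = n − r = 3 − 2 = 1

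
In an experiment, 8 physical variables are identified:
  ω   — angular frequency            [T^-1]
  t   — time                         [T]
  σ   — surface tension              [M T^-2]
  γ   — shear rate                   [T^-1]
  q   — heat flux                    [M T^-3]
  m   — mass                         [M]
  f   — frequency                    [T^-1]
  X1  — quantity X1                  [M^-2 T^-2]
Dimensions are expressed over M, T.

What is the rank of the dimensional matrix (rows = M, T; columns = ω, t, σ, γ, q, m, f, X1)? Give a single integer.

Write exponents as rows M,T / cols ω,t,σ,γ,q,m,f,X1:
  M: [ 0  0  1  0  1  1  0 -2]
  T: [-1  1 -2 -1 -3  0 -1 -2]
Row reduction gives pivot columns ω,σ; rank = 2

2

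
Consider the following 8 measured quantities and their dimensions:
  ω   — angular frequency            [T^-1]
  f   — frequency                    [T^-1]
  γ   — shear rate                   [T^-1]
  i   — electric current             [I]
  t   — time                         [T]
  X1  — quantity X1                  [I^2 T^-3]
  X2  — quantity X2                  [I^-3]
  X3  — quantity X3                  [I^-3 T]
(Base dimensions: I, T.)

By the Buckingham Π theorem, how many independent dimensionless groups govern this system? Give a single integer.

Exponent matrix [I,T] × [ω,f,γ,i,t,X1,X2,X3]:
  I: [ 0  0  0  1  0  2 -3 -3]
  T: [-1 -1 -1  0  1 -3  0  1]
Row reduction gives pivot columns ω,i; rank = 2
n=8, r=2 ⇒ 6 dimensionless groups

6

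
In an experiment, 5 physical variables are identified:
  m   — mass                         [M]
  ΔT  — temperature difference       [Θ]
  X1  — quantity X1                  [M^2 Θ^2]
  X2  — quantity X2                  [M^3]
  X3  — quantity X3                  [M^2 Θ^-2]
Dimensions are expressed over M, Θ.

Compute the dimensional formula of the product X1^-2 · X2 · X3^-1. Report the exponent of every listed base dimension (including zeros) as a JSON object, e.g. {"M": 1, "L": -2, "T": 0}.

{"M": -3, "Θ": -2}

Write exponents as rows M,Θ / cols m,ΔT,X1,X2,X3:
  M: [ 1  0  2  3  2]
  Θ: [ 0  1  2  0 -2]
  [M]: (-2)·2+(1)·3+(-1)·2 = -3
  [Θ]: (-2)·2+(1)·0+(-1)·-2 = -2
⇒ M^-3 Θ^-2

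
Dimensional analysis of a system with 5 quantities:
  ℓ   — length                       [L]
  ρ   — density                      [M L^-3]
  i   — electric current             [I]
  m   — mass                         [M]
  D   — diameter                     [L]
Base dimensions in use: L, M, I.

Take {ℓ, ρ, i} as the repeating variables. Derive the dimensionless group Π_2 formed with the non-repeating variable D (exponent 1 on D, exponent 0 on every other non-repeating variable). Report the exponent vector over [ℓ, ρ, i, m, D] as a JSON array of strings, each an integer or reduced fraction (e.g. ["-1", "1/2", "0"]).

["-1", "0", "0", "0", "1"]

Dimensional matrix (L×M×I by ℓ×ρ×i×m×D):
  L: [ 1 -3  0  0  1]
  M: [ 0  1  0  1  0]
  I: [ 0  0  1  0  0]
Row reduction gives pivot columns ℓ,ρ,i; rank = 3
Repeat: ℓ,ρ,i; free: m,D
RREF:
  r0: [   1    0    0    3    1]
  r1: [   0    1    0    1    0]
  r2: [   0    0    1    0    0]
Fix exponent of D at 1, m at 0; solve each RREF row for its pivot's exponent:
  r0: exp(ℓ) + (1)·1 = 0 ⇒ exp(ℓ) = -1
  r1: exp(ρ) + (0)·1 = 0 ⇒ exp(ρ) = 0
  r2: exp(i) + (0)·1 = 0 ⇒ exp(i) = 0
Π_2 = ℓ^-1 · D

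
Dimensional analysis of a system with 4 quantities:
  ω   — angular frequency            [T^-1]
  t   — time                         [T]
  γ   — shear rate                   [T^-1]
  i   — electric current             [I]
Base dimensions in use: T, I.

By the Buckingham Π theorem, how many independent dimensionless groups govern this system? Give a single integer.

2

Exponent matrix [T,I] × [ω,t,γ,i]:
  T: [-1  1 -1  0]
  I: [ 0  0  0  1]
Row reduction gives pivot columns ω,i; rank = 2
n=4, r=2 ⇒ 2 dimensionless groups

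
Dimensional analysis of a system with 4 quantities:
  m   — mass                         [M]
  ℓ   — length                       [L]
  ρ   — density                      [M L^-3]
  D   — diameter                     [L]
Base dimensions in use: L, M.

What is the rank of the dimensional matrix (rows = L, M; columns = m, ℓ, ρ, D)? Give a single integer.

2

Write exponents as rows L,M / cols m,ℓ,ρ,D:
  L: [ 0  1 -3  1]
  M: [ 1  0  1  0]
RREF → pivots at {m,ℓ} ⇒ r = 2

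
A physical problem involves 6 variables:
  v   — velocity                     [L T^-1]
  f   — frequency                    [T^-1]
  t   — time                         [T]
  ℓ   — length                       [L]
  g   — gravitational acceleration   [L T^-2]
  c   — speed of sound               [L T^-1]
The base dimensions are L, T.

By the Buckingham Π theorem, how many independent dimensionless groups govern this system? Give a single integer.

4

Dimensional matrix (L×T by v×f×t×ℓ×g×c):
  L: [ 1  0  0  1  1  1]
  T: [-1 -1  1  0 -2 -1]
Echelon form has 2 nonzero rows (pivots: v,f)
Π count = n − r = 6 − 2 = 4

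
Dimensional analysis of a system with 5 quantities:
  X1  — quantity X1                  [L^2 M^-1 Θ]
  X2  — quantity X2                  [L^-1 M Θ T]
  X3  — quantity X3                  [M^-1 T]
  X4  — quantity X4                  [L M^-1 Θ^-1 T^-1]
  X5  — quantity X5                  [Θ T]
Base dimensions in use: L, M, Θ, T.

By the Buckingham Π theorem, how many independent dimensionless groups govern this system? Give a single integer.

2

Exponent matrix [L,M,Θ,T] × [X1,X2,X3,X4,X5]:
  L: [ 2 -1  0  1  0]
  M: [-1  1 -1 -1  0]
  Θ: [ 1  1  0 -1  1]
  T: [ 0  1  1 -1  1]
Echelon form has 3 nonzero rows (pivots: X1,X2,X3)
Π count = n − r = 5 − 3 = 2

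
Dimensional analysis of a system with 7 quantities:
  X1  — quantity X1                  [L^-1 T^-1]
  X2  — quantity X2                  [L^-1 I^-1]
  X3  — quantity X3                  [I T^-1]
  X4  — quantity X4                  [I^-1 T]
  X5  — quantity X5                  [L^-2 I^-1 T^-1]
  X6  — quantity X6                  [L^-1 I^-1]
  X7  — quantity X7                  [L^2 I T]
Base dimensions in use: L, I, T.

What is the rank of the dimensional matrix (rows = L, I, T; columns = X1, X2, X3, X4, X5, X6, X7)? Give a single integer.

Dimensional matrix (L×I×T by X1×X2×X3×X4×X5×X6×X7):
  L: [-1 -1  0  0 -2 -1  2]
  I: [ 0 -1  1 -1 -1 -1  1]
  T: [-1  0 -1  1 -1  0  1]
RREF → pivots at {X1,X2} ⇒ r = 2

2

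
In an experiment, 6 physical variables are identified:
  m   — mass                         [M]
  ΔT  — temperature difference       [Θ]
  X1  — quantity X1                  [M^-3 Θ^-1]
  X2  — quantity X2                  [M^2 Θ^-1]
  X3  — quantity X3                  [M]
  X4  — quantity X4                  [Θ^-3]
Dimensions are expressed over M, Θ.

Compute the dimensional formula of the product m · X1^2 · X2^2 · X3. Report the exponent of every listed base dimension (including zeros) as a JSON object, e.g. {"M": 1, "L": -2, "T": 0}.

{"M": 0, "Θ": -4}

Write exponents as rows M,Θ / cols m,ΔT,X1,X2,X3,X4:
  M: [ 1  0 -3  2  1  0]
  Θ: [ 0  1 -1 -1  0 -3]
  [M]: (1)·1+(2)·-3+(2)·2+(1)·1 = 0
  [Θ]: (1)·0+(2)·-1+(2)·-1+(1)·0 = -4
⇒ Θ^-4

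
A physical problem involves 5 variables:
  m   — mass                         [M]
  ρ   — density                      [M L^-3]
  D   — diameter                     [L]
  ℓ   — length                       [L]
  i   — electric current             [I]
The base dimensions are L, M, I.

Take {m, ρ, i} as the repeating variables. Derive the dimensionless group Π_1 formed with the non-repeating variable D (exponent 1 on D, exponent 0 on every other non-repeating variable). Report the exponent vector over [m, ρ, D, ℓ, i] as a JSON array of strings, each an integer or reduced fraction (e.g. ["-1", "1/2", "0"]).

["-1/3", "1/3", "1", "0", "0"]

Exponent matrix [L,M,I] × [m,ρ,D,ℓ,i]:
  L: [ 0 -3  1  1  0]
  M: [ 1  1  0  0  0]
  I: [ 0  0  0  0  1]
Row reduction gives pivot columns m,ρ,i; rank = 3
Pivot set = {m,ρ,i}, free = {D,ℓ}
RREF:
  r0: [   1    0  1/3  1/3    0]
  r1: [   0    1 -1/3 -1/3    0]
  r2: [   0    0    0    0    1]
Fix exponent of D at 1, ℓ at 0; solve each RREF row for its pivot's exponent:
  r0: exp(m) + (1/3)·1 = 0 ⇒ exp(m) = -1/3
  r1: exp(ρ) + (-1/3)·1 = 0 ⇒ exp(ρ) = 1/3
  r2: exp(i) + (0)·1 = 0 ⇒ exp(i) = 0
Π_1 = m^(-1/3) · ρ^(1/3) · D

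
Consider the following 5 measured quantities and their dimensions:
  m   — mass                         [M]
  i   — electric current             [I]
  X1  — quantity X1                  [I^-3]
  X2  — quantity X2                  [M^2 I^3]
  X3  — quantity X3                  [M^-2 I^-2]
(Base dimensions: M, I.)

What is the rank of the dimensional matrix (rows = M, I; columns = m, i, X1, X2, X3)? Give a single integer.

2

Dimensional matrix (M×I by m×i×X1×X2×X3):
  M: [ 1  0  0  2 -2]
  I: [ 0  1 -3  3 -2]
Echelon form has 2 nonzero rows (pivots: m,i)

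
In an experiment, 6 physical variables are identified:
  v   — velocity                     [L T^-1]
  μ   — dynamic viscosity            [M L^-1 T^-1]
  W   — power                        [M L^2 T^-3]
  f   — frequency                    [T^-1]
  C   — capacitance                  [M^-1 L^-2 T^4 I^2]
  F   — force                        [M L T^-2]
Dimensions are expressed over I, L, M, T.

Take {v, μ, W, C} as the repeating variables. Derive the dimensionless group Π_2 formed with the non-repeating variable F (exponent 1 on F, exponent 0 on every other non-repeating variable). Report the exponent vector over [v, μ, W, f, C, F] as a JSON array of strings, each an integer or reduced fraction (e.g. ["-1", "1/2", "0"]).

Dimensional matrix (I×L×M×T by v×μ×W×f×C×F):
  I: [ 0  0  0  0  2  0]
  L: [ 1 -1  2  0 -2  1]
  M: [ 0  1  1  0 -1  1]
  T: [-1 -1 -3 -1  4 -2]
Row reduction gives pivot columns v,μ,W,C; rank = 4
Repeat: v,μ,W,C; free: f,F
RREF:
  r0: [   1    0    0    3    0   -1]
  r1: [   0    1    0    1    0    0]
  r2: [   0    0    1   -1    0    1]
  r3: [   0    0    0    0    1    0]
Fix exponent of F at 1, f at 0; solve each RREF row for its pivot's exponent:
  r0: exp(v) + (-1)·1 = 0 ⇒ exp(v) = 1
  r1: exp(μ) + (0)·1 = 0 ⇒ exp(μ) = 0
  r2: exp(W) + (1)·1 = 0 ⇒ exp(W) = -1
  r3: exp(C) + (0)·1 = 0 ⇒ exp(C) = 0
Π_2 = v · W^-1 · F

["1", "0", "-1", "0", "0", "1"]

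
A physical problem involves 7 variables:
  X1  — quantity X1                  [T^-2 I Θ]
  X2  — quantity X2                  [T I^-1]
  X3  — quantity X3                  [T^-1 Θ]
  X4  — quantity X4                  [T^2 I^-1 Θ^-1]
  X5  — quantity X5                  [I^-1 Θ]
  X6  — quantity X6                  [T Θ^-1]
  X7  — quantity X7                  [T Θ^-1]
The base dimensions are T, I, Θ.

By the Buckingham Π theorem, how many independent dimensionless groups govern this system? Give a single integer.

5

Write exponents as rows T,I,Θ / cols X1,X2,X3,X4,X5,X6,X7:
  T: [-2  1 -1  2  0  1  1]
  I: [ 1 -1  0 -1 -1  0  0]
  Θ: [ 1  0  1 -1  1 -1 -1]
RREF → pivots at {X1,X2} ⇒ r = 2
Π count = n − r = 7 − 2 = 5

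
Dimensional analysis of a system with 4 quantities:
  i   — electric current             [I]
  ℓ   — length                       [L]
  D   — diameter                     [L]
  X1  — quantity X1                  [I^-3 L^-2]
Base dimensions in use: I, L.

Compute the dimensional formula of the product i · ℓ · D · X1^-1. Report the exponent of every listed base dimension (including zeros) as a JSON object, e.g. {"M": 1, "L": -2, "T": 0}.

Dimensional matrix (I×L by i×ℓ×D×X1):
  I: [ 1  0  0 -3]
  L: [ 0  1  1 -2]
  [I]: (1)·1+(1)·0+(1)·0+(-1)·-3 = 4
  [L]: (1)·0+(1)·1+(1)·1+(-1)·-2 = 4
⇒ I^4 L^4

{"I": 4, "L": 4}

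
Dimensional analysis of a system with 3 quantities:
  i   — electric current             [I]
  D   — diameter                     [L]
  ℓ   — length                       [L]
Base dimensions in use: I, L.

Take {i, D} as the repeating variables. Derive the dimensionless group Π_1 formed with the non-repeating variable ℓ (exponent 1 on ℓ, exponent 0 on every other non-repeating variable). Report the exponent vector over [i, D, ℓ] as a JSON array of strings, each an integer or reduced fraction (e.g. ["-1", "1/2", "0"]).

["0", "-1", "1"]

Dimensional matrix (I×L by i×D×ℓ):
  I: [ 1  0  0]
  L: [ 0  1  1]
Row reduction gives pivot columns i,D; rank = 2
Repeat: i,D; free: ℓ
RREF:
  r0: [   1    0    0]
  r1: [   0    1    1]
Fix exponent of ℓ at 1; solve each RREF row for its pivot's exponent:
  r0: exp(i) + (0)·1 = 0 ⇒ exp(i) = 0
  r1: exp(D) + (1)·1 = 0 ⇒ exp(D) = -1
Π_1 = D^-1 · ℓ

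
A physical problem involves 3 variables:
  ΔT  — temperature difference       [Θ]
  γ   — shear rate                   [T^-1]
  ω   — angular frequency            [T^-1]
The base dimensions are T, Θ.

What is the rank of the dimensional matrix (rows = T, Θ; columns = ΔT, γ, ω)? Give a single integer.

Dimensional matrix (T×Θ by ΔT×γ×ω):
  T: [ 0 -1 -1]
  Θ: [ 1  0  0]
RREF → pivots at {ΔT,γ} ⇒ r = 2

2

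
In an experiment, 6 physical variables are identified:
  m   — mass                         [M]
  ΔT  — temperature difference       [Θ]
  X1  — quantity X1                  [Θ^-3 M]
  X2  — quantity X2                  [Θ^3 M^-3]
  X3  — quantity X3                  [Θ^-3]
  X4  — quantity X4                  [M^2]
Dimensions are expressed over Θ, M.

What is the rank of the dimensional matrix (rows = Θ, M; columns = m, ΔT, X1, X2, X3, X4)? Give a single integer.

2

Write exponents as rows Θ,M / cols m,ΔT,X1,X2,X3,X4:
  Θ: [ 0  1 -3  3 -3  0]
  M: [ 1  0  1 -3  0  2]
Echelon form has 2 nonzero rows (pivots: m,ΔT)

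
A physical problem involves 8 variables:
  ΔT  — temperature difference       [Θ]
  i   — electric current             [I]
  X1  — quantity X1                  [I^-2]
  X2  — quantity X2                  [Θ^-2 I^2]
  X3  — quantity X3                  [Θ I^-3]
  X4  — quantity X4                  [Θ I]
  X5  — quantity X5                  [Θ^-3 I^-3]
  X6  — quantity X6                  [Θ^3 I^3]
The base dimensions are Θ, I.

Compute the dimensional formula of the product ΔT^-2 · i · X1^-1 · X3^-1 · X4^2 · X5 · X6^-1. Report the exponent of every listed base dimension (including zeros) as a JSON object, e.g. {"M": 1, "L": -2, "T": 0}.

{"Θ": -7, "I": 2}

Exponent matrix [Θ,I] × [ΔT,i,X1,X2,X3,X4,X5,X6]:
  Θ: [ 1  0  0 -2  1  1 -3  3]
  I: [ 0  1 -2  2 -3  1 -3  3]
  [Θ]: (-2)·1+(1)·0+(-1)·0+(-1)·1+(2)·1+(1)·-3+(-1)·3 = -7
  [I]: (-2)·0+(1)·1+(-1)·-2+(-1)·-3+(2)·1+(1)·-3+(-1)·3 = 2
⇒ Θ^-7 I^2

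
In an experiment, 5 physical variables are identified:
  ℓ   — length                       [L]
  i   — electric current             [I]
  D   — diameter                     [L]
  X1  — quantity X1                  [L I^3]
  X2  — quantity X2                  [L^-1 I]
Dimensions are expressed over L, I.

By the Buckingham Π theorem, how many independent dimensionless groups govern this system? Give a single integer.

3

Exponent matrix [L,I] × [ℓ,i,D,X1,X2]:
  L: [ 1  0  1  1 -1]
  I: [ 0  1  0  3  1]
Echelon form has 2 nonzero rows (pivots: ℓ,i)
5 vars − rank 2 = 3 Π groups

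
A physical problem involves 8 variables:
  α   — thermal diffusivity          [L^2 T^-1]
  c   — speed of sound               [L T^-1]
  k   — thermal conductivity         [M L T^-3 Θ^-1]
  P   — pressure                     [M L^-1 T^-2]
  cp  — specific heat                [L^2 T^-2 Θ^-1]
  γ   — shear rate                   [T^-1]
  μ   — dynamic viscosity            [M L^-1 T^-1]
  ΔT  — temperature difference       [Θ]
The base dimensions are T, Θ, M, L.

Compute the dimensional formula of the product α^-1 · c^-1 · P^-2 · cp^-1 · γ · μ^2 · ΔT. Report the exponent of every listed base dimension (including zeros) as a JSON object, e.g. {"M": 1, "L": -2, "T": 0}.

Write exponents as rows T,Θ,M,L / cols α,c,k,P,cp,γ,μ,ΔT:
  T: [-1 -1 -3 -2 -2 -1 -1  0]
  Θ: [ 0  0 -1  0 -1  0  0  1]
  M: [ 0  0  1  1  0  0  1  0]
  L: [ 2  1  1 -1  2  0 -1  0]
  [T]: (-1)·-1+(-1)·-1+(-2)·-2+(-1)·-2+(1)·-1+(2)·-1+(1)·0 = 5
  [Θ]: (-1)·0+(-1)·0+(-2)·0+(-1)·-1+(1)·0+(2)·0+(1)·1 = 2
  [M]: (-1)·0+(-1)·0+(-2)·1+(-1)·0+(1)·0+(2)·1+(1)·0 = 0
  [L]: (-1)·2+(-1)·1+(-2)·-1+(-1)·2+(1)·0+(2)·-1+(1)·0 = -5
⇒ T^5 Θ^2 L^-5

{"T": 5, "Θ": 2, "M": 0, "L": -5}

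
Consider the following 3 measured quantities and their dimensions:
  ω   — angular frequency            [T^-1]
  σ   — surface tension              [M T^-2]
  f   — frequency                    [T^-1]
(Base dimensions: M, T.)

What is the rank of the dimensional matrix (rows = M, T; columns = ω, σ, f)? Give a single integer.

2

Dimensional matrix (M×T by ω×σ×f):
  M: [ 0  1  0]
  T: [-1 -2 -1]
Row reduction gives pivot columns ω,σ; rank = 2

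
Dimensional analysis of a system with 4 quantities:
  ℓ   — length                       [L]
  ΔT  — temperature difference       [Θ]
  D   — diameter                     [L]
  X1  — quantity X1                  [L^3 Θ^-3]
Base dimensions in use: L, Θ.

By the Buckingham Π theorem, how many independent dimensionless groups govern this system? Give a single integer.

Exponent matrix [L,Θ] × [ℓ,ΔT,D,X1]:
  L: [ 1  0  1  3]
  Θ: [ 0  1  0 -3]
RREF → pivots at {ℓ,ΔT} ⇒ r = 2
Π count = n − r = 4 − 2 = 2

2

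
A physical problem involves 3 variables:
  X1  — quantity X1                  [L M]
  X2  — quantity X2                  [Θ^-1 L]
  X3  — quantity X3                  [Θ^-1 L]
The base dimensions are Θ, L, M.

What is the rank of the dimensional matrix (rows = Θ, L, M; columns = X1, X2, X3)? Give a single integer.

2

Write exponents as rows Θ,L,M / cols X1,X2,X3:
  Θ: [ 0 -1 -1]
  L: [ 1  1  1]
  M: [ 1  0  0]
Row reduction gives pivot columns X1,X2; rank = 2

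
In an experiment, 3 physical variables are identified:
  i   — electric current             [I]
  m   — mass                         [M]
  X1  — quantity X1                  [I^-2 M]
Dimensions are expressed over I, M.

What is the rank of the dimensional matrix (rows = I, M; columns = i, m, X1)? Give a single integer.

2

Write exponents as rows I,M / cols i,m,X1:
  I: [ 1  0 -2]
  M: [ 0  1  1]
RREF → pivots at {i,m} ⇒ r = 2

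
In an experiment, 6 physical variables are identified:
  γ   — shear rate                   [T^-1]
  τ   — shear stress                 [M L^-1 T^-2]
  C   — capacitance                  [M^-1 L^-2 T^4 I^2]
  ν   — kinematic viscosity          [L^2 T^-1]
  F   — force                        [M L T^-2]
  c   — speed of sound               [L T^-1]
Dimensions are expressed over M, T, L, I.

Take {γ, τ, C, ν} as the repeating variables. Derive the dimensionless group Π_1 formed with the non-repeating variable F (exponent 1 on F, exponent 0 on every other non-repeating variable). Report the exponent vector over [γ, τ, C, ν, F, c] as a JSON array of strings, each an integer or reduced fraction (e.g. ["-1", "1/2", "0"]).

Exponent matrix [M,T,L,I] × [γ,τ,C,ν,F,c]:
  M: [ 0  1 -1  0  1  0]
  T: [-1 -2  4 -1 -2 -1]
  L: [ 0 -1 -2  2  1  1]
  I: [ 0  0  2  0  0  0]
RREF → pivots at {γ,τ,C,ν} ⇒ r = 4
Repeat: γ,τ,C,ν; free: F,c
RREF:
  r0: [   1    0    0    0   -1  1/2]
  r1: [   0    1    0    0    1    0]
  r2: [   0    0    1    0    0    0]
  r3: [   0    0    0    1    1  1/2]
Fix exponent of F at 1, c at 0; solve each RREF row for its pivot's exponent:
  r0: exp(γ) + (-1)·1 = 0 ⇒ exp(γ) = 1
  r1: exp(τ) + (1)·1 = 0 ⇒ exp(τ) = -1
  r2: exp(C) + (0)·1 = 0 ⇒ exp(C) = 0
  r3: exp(ν) + (1)·1 = 0 ⇒ exp(ν) = -1
Π_1 = γ · τ^-1 · ν^-1 · F

["1", "-1", "0", "-1", "1", "0"]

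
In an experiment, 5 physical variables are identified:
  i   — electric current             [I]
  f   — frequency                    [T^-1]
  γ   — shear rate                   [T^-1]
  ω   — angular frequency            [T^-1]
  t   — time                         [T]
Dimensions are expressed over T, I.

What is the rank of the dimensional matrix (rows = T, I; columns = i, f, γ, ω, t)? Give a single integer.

2

Dimensional matrix (T×I by i×f×γ×ω×t):
  T: [ 0 -1 -1 -1  1]
  I: [ 1  0  0  0  0]
Echelon form has 2 nonzero rows (pivots: i,f)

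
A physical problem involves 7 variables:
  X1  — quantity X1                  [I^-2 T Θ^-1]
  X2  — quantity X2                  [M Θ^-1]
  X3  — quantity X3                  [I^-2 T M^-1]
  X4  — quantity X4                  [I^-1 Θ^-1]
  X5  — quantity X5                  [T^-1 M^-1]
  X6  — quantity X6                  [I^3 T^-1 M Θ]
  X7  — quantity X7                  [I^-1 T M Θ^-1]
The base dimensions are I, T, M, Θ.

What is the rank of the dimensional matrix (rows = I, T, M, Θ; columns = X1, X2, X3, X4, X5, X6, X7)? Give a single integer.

3

Write exponents as rows I,T,M,Θ / cols X1,X2,X3,X4,X5,X6,X7:
  I: [-2  0 -2 -1  0  3 -1]
  T: [ 1  0  1  0 -1 -1  1]
  M: [ 0  1 -1  0 -1  1  1]
  Θ: [-1 -1  0 -1  0  1 -1]
Row reduction gives pivot columns X1,X2,X4; rank = 3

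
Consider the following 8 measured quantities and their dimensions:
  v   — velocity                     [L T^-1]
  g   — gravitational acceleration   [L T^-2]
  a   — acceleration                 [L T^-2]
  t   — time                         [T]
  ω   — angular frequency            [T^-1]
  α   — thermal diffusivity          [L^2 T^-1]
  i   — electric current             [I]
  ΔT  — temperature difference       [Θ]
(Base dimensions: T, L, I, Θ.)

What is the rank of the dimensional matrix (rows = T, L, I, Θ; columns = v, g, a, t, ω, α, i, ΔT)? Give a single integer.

4

Write exponents as rows T,L,I,Θ / cols v,g,a,t,ω,α,i,ΔT:
  T: [-1 -2 -2  1 -1 -1  0  0]
  L: [ 1  1  1  0  0  2  0  0]
  I: [ 0  0  0  0  0  0  1  0]
  Θ: [ 0  0  0  0  0  0  0  1]
RREF → pivots at {v,g,i,ΔT} ⇒ r = 4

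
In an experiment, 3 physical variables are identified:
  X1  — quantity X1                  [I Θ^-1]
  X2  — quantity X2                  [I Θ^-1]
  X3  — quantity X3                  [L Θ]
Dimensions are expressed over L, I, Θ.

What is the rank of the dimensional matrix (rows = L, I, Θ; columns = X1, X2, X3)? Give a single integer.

2

Write exponents as rows L,I,Θ / cols X1,X2,X3:
  L: [ 0  0  1]
  I: [ 1  1  0]
  Θ: [-1 -1  1]
RREF → pivots at {X1,X3} ⇒ r = 2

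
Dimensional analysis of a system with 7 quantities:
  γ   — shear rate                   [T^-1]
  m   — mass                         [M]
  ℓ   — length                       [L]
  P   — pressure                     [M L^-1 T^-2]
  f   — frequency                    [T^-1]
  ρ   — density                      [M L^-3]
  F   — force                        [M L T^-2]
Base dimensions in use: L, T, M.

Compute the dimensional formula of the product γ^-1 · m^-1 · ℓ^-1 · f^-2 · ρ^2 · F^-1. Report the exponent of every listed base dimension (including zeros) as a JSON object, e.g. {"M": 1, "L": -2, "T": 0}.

Exponent matrix [L,T,M] × [γ,m,ℓ,P,f,ρ,F]:
  L: [ 0  0  1 -1  0 -3  1]
  T: [-1  0  0 -2 -1  0 -2]
  M: [ 0  1  0  1  0  1  1]
  [L]: (-1)·0+(-1)·0+(-1)·1+(-2)·0+(2)·-3+(-1)·1 = -8
  [T]: (-1)·-1+(-1)·0+(-1)·0+(-2)·-1+(2)·0+(-1)·-2 = 5
  [M]: (-1)·0+(-1)·1+(-1)·0+(-2)·0+(2)·1+(-1)·1 = 0
⇒ L^-8 T^5

{"L": -8, "T": 5, "M": 0}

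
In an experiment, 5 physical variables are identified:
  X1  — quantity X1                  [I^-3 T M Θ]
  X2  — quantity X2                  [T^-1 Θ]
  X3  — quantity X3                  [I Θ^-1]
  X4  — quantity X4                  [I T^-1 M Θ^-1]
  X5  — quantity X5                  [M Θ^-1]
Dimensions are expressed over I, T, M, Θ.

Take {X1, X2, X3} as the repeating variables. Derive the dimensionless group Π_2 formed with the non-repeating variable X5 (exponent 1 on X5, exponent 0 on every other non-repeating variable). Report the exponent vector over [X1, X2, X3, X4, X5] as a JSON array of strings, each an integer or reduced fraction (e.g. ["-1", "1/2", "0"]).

Dimensional matrix (I×T×M×Θ by X1×X2×X3×X4×X5):
  I: [-3  0  1  1  0]
  T: [ 1 -1  0 -1  0]
  M: [ 1  0  0  1  1]
  Θ: [ 1  1 -1 -1 -1]
RREF → pivots at {X1,X2,X3} ⇒ r = 3
Repeat: X1,X2,X3; free: X4,X5
RREF:
  r0: [   1    0    0    1    1]
  r1: [   0    1    0    2    1]
  r2: [   0    0    1    4    3]
  r3: [   0    0    0    0    0]
Fix exponent of X5 at 1, X4 at 0; solve each RREF row for its pivot's exponent:
  r0: exp(X1) + (1)·1 = 0 ⇒ exp(X1) = -1
  r1: exp(X2) + (1)·1 = 0 ⇒ exp(X2) = -1
  r2: exp(X3) + (3)·1 = 0 ⇒ exp(X3) = -3
Π_2 = X1^-1 · X2^-1 · X3^-3 · X5

["-1", "-1", "-3", "0", "1"]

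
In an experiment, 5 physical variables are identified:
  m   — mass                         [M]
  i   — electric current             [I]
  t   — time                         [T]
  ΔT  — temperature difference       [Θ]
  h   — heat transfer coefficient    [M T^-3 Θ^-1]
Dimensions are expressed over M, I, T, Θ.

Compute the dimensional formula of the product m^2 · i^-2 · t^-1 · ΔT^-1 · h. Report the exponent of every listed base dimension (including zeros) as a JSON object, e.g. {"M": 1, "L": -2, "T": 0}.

Dimensional matrix (M×I×T×Θ by m×i×t×ΔT×h):
  M: [ 1  0  0  0  1]
  I: [ 0  1  0  0  0]
  T: [ 0  0  1  0 -3]
  Θ: [ 0  0  0  1 -1]
  [M]: (2)·1+(-2)·0+(-1)·0+(-1)·0+(1)·1 = 3
  [I]: (2)·0+(-2)·1+(-1)·0+(-1)·0+(1)·0 = -2
  [T]: (2)·0+(-2)·0+(-1)·1+(-1)·0+(1)·-3 = -4
  [Θ]: (2)·0+(-2)·0+(-1)·0+(-1)·1+(1)·-1 = -2
⇒ M^3 I^-2 T^-4 Θ^-2

{"M": 3, "I": -2, "T": -4, "Θ": -2}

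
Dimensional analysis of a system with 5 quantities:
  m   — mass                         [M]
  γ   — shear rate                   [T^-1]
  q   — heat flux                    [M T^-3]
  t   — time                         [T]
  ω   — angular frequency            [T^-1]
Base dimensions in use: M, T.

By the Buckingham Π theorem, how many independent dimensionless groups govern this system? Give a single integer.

3

Dimensional matrix (M×T by m×γ×q×t×ω):
  M: [ 1  0  1  0  0]
  T: [ 0 -1 -3  1 -1]
Echelon form has 2 nonzero rows (pivots: m,γ)
5 vars − rank 2 = 3 Π groups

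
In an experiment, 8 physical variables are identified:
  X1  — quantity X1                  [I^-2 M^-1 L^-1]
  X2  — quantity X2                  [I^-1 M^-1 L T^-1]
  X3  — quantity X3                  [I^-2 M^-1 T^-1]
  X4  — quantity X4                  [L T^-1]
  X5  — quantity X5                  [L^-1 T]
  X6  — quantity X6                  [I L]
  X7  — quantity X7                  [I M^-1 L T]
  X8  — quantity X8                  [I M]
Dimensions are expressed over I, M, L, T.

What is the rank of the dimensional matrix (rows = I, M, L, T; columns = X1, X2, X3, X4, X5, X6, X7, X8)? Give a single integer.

Exponent matrix [I,M,L,T] × [X1,X2,X3,X4,X5,X6,X7,X8]:
  I: [-2 -1 -2  0  0  1  1  1]
  M: [-1 -1 -1  0  0  0 -1  1]
  L: [-1  1  0  1 -1  1  1  0]
  T: [ 0 -1 -1 -1  1  0  1  0]
RREF → pivots at {X1,X2,X3} ⇒ r = 3

3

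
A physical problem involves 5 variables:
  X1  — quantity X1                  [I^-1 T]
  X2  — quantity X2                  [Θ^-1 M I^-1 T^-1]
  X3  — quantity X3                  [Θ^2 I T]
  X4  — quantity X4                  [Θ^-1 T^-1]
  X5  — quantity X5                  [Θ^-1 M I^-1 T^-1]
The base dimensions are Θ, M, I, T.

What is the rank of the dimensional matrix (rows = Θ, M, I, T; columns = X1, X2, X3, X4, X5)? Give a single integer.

Exponent matrix [Θ,M,I,T] × [X1,X2,X3,X4,X5]:
  Θ: [ 0 -1  2 -1 -1]
  M: [ 0  1  0  0  1]
  I: [-1 -1  1  0 -1]
  T: [ 1 -1  1 -1 -1]
RREF → pivots at {X1,X2,X3} ⇒ r = 3

3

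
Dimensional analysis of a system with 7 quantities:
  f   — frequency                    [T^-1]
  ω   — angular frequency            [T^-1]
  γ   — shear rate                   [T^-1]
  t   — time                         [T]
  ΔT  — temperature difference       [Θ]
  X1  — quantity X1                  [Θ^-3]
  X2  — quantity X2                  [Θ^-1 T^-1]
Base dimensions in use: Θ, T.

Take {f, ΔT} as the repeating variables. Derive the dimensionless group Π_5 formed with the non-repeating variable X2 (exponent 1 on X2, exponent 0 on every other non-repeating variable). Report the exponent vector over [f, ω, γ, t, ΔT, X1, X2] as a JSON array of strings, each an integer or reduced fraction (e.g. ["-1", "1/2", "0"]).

["-1", "0", "0", "0", "1", "0", "1"]

Write exponents as rows Θ,T / cols f,ω,γ,t,ΔT,X1,X2:
  Θ: [ 0  0  0  0  1 -3 -1]
  T: [-1 -1 -1  1  0  0 -1]
Row reduction gives pivot columns f,ΔT; rank = 2
Pivot set = {f,ΔT}, free = {ω,γ,t,X1,X2}
RREF:
  r0: [   1    1    1   -1    0    0    1]
  r1: [   0    0    0    0    1   -3   -1]
Fix exponent of X2 at 1, ω at 0, γ at 0, t at 0, X1 at 0; solve each RREF row for its pivot's exponent:
  r0: exp(f) + (1)·1 = 0 ⇒ exp(f) = -1
  r1: exp(ΔT) + (-1)·1 = 0 ⇒ exp(ΔT) = 1
Π_5 = f^-1 · ΔT · X2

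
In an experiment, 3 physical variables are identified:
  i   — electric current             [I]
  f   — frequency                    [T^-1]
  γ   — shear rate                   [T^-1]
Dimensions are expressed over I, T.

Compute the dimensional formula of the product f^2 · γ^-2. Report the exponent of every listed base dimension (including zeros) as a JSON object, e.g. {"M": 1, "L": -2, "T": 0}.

{"I": 0, "T": 0}

Dimensional matrix (I×T by i×f×γ):
  I: [ 1  0  0]
  T: [ 0 -1 -1]
  [I]: (2)·0+(-2)·0 = 0
  [T]: (2)·-1+(-2)·-1 = 0
⇒ 1 (dimensionless)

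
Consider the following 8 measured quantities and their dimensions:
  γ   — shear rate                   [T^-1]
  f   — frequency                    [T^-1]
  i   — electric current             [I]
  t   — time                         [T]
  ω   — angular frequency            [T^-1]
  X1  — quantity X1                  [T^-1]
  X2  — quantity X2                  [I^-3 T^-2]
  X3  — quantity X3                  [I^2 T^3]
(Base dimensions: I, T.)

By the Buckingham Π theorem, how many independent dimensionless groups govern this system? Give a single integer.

Dimensional matrix (I×T by γ×f×i×t×ω×X1×X2×X3):
  I: [ 0  0  1  0  0  0 -3  2]
  T: [-1 -1  0  1 -1 -1 -2  3]
Echelon form has 2 nonzero rows (pivots: γ,i)
n=8, r=2 ⇒ 6 dimensionless groups

6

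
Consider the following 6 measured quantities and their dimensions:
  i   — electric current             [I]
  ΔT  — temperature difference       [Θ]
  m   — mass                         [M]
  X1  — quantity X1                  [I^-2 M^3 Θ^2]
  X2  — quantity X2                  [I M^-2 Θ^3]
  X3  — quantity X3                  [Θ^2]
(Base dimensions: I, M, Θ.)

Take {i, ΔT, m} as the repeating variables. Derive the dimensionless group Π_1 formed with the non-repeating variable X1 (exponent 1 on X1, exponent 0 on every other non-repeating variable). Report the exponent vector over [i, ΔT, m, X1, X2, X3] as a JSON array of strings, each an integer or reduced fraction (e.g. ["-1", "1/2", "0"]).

Dimensional matrix (I×M×Θ by i×ΔT×m×X1×X2×X3):
  I: [ 1  0  0 -2  1  0]
  M: [ 0  0  1  3 -2  0]
  Θ: [ 0  1  0  2  3  2]
RREF → pivots at {i,ΔT,m} ⇒ r = 3
Repeat: i,ΔT,m; free: X1,X2,X3
RREF:
  r0: [   1    0    0   -2    1    0]
  r1: [   0    1    0    2    3    2]
  r2: [   0    0    1    3   -2    0]
Fix exponent of X1 at 1, X2 at 0, X3 at 0; solve each RREF row for its pivot's exponent:
  r0: exp(i) + (-2)·1 = 0 ⇒ exp(i) = 2
  r1: exp(ΔT) + (2)·1 = 0 ⇒ exp(ΔT) = -2
  r2: exp(m) + (3)·1 = 0 ⇒ exp(m) = -3
Π_1 = i^2 · ΔT^-2 · m^-3 · X1

["2", "-2", "-3", "1", "0", "0"]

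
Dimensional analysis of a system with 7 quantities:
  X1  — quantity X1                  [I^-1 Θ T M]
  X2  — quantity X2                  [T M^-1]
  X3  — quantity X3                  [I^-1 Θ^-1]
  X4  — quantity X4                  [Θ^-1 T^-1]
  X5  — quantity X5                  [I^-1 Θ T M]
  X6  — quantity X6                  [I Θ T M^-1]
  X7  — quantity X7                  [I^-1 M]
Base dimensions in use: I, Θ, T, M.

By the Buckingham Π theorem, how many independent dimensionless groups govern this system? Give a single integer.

4

Exponent matrix [I,Θ,T,M] × [X1,X2,X3,X4,X5,X6,X7]:
  I: [-1  0 -1  0 -1  1 -1]
  Θ: [ 1  0 -1 -1  1  1  0]
  T: [ 1  1  0 -1  1  1  0]
  M: [ 1 -1  0  0  1 -1  1]
RREF → pivots at {X1,X2,X3} ⇒ r = 3
Π count = n − r = 7 − 3 = 4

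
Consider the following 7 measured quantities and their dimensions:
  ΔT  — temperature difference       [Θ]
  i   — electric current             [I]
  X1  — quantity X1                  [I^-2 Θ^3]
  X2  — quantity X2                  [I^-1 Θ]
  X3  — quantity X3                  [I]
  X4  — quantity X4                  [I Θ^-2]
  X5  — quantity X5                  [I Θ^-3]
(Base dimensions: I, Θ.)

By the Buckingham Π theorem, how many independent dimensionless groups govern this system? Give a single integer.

Exponent matrix [I,Θ] × [ΔT,i,X1,X2,X3,X4,X5]:
  I: [ 0  1 -2 -1  1  1  1]
  Θ: [ 1  0  3  1  0 -2 -3]
RREF → pivots at {ΔT,i} ⇒ r = 2
n=7, r=2 ⇒ 5 dimensionless groups

5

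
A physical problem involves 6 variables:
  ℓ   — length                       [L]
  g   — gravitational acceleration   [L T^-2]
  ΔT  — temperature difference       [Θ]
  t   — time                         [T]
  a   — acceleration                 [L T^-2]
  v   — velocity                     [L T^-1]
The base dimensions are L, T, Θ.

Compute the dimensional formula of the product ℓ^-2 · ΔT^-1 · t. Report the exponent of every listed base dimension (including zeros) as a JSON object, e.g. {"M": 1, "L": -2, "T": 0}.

{"L": -2, "T": 1, "Θ": -1}

Dimensional matrix (L×T×Θ by ℓ×g×ΔT×t×a×v):
  L: [ 1  1  0  0  1  1]
  T: [ 0 -2  0  1 -2 -1]
  Θ: [ 0  0  1  0  0  0]
  [L]: (-2)·1+(-1)·0+(1)·0 = -2
  [T]: (-2)·0+(-1)·0+(1)·1 = 1
  [Θ]: (-2)·0+(-1)·1+(1)·0 = -1
⇒ L^-2 T Θ^-1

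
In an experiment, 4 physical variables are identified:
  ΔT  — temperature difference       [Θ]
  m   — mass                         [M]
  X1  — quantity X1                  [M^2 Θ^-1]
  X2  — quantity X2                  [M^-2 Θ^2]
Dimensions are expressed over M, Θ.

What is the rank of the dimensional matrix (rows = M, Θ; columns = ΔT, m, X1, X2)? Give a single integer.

Exponent matrix [M,Θ] × [ΔT,m,X1,X2]:
  M: [ 0  1  2 -2]
  Θ: [ 1  0 -1  2]
RREF → pivots at {ΔT,m} ⇒ r = 2

2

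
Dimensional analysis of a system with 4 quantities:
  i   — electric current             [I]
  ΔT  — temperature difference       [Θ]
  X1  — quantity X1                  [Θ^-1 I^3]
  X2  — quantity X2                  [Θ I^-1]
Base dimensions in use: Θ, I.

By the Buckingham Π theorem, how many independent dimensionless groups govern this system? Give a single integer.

2

Exponent matrix [Θ,I] × [i,ΔT,X1,X2]:
  Θ: [ 0  1 -1  1]
  I: [ 1  0  3 -1]
Row reduction gives pivot columns i,ΔT; rank = 2
n=4, r=2 ⇒ 2 dimensionless groups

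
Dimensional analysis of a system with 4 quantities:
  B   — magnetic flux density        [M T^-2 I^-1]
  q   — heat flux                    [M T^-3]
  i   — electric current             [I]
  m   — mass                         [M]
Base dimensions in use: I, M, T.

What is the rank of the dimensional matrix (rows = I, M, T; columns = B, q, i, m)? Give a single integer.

3

Write exponents as rows I,M,T / cols B,q,i,m:
  I: [-1  0  1  0]
  M: [ 1  1  0  1]
  T: [-2 -3  0  0]
RREF → pivots at {B,q,i} ⇒ r = 3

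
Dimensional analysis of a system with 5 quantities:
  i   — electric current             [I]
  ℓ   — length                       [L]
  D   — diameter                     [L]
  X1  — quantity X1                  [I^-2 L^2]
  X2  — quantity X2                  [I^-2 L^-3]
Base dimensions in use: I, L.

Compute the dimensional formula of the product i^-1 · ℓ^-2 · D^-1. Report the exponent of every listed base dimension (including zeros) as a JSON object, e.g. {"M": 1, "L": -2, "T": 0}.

Write exponents as rows I,L / cols i,ℓ,D,X1,X2:
  I: [ 1  0  0 -2 -2]
  L: [ 0  1  1  2 -3]
  [I]: (-1)·1+(-2)·0+(-1)·0 = -1
  [L]: (-1)·0+(-2)·1+(-1)·1 = -3
⇒ I^-1 L^-3

{"I": -1, "L": -3}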